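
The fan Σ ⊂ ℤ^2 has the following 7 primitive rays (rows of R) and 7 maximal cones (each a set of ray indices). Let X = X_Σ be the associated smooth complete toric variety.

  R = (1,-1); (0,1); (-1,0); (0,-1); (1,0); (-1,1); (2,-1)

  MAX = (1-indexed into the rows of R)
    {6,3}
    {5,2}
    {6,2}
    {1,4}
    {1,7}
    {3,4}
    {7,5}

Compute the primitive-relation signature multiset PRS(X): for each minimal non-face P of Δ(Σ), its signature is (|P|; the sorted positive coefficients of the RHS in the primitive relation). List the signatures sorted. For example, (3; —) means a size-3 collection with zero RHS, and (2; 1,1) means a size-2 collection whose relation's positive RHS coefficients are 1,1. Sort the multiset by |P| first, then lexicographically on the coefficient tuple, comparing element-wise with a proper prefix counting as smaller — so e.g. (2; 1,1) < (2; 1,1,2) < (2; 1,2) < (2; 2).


14 collections generate NE(X_Σ); each relation:

  P={1,6}:  v_{1} + v_{6} = 0 ; sig = (2; —)
  P={2,4}:  v_{2} + v_{4} = 0 ; sig = (2; —)
  P={3,5}:  v_{3} + v_{5} = 0 ; sig = (2; —)
  P={1,2}:  v_{1} + v_{2} = v_{5} ; sig = (2; 1)
  P={1,3}:  v_{1} + v_{3} = v_{4} ; sig = (2; 1)
  P={1,5}:  v_{1} + v_{5} = v_{7} ; sig = (2; 1)
  P={2,3}:  v_{2} + v_{3} = v_{6} ; sig = (2; 1)
  P={3,7}:  v_{3} + v_{7} = v_{1} ; sig = (2; 1)
  P={4,5}:  v_{4} + v_{5} = v_{1} ; sig = (2; 1)
  P={4,6}:  v_{4} + v_{6} = v_{3} ; sig = (2; 1)
  P={5,6}:  v_{5} + v_{6} = v_{2} ; sig = (2; 1)
  P={6,7}:  v_{6} + v_{7} = v_{5} ; sig = (2; 1)
  P={2,7}:  v_{2} + v_{7} = 2·v_{5} ; sig = (2; 2)
  P={4,7}:  v_{4} + v_{7} = 2·v_{1} ; sig = (2; 2)

Sorted signature multiset PRS(X):
    (2; —)
    (2; —)
    (2; —)
    (2; 1)
    (2; 1)
    (2; 1)
    (2; 1)
    (2; 1)
    (2; 1)
    (2; 1)
    (2; 1)
    (2; 1)
    (2; 2)
    (2; 2)


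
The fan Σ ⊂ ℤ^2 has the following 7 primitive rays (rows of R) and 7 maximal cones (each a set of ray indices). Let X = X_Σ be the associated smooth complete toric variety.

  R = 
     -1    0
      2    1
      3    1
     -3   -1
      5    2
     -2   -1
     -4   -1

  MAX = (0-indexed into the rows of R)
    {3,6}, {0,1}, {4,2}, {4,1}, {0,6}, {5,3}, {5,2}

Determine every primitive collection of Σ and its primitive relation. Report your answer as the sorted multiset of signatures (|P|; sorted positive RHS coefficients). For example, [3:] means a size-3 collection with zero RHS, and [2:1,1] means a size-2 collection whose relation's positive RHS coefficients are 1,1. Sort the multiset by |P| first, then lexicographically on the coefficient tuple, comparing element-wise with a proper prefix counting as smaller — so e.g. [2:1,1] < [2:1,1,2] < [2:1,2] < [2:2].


Δ(Σ) — 7 vertices, 14 min non-faces:

  P = {1,5}:  v_{1} + v_{5} = 0  ⇒ sig = [2:]
  P = {2,3}:  v_{2} + v_{3} = 0  ⇒ sig = [2:]
  P = {0,2}:  v_{0} + v_{2} = v_{1}  ⇒ sig = [2:1]
  P = {0,3}:  v_{0} + v_{3} = v_{6}  ⇒ sig = [2:1]
  P = {0,5}:  v_{0} + v_{5} = v_{3}  ⇒ sig = [2:1]
  P = {1,2}:  v_{1} + v_{2} = v_{4}  ⇒ sig = [2:1]
  P = {1,3}:  v_{1} + v_{3} = v_{0}  ⇒ sig = [2:1]
  P = {2,6}:  v_{2} + v_{6} = v_{0}  ⇒ sig = [2:1]
  P = {3,4}:  v_{3} + v_{4} = v_{1}  ⇒ sig = [2:1]
  P = {4,5}:  v_{4} + v_{5} = v_{2}  ⇒ sig = [2:1]
  P = {4,6}:  v_{4} + v_{6} = v_{0} + v_{1}  ⇒ sig = [2:1,1]
  P = {0,4}:  v_{0} + v_{4} = 2·v_{1}  ⇒ sig = [2:2]
  P = {1,6}:  v_{1} + v_{6} = 2·v_{0}  ⇒ sig = [2:2]
  P = {5,6}:  v_{5} + v_{6} = 2·v_{3}  ⇒ sig = [2:2]

Signatures (|P|; sorted positive RHS coefficients), sorted:
    [2:]
    [2:]
    [2:1]
    [2:1]
    [2:1]
    [2:1]
    [2:1]
    [2:1]
    [2:1]
    [2:1]
    [2:1,1]
    [2:2]
    [2:2]
    [2:2]


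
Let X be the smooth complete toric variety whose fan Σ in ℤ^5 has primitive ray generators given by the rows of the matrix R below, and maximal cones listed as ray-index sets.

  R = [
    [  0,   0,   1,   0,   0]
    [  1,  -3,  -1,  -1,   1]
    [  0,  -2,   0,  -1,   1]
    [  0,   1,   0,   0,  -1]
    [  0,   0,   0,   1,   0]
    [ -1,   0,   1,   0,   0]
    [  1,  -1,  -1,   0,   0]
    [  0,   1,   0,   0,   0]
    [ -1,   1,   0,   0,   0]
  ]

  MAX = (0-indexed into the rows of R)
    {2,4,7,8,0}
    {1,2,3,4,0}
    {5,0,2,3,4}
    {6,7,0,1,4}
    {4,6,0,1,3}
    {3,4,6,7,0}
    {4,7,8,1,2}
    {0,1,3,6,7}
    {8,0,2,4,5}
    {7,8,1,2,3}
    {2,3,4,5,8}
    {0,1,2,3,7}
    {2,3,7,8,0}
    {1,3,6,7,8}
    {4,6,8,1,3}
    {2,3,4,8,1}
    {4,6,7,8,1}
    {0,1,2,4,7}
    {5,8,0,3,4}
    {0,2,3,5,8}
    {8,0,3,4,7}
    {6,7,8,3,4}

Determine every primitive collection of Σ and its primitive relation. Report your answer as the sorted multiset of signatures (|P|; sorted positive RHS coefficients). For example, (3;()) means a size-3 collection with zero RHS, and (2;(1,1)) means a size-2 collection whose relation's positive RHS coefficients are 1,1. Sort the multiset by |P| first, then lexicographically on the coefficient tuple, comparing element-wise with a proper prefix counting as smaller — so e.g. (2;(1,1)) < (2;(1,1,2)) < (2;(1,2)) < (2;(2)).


|primitive collections| = 9. Relations:

  P = {2,6}:  v_{2} + v_{6} = v_{1} — sig = (2;(1))
  P = {5,7}:  v_{5} + v_{7} = v_{0} + v_{8} — sig = (2;(1,1))
  P = {5,6}:  v_{5} + v_{6} = v_{2} + v_{3} + v_{4} — sig = (2;(1,1,1))
  P = {1,5}:  v_{1} + v_{5} = 2·v_{2} + v_{3} + v_{4} — sig = (2;(1,1,2))
  P = {0,6,8}:  v_{0} + v_{6} + v_{8} = 0 — sig = (3;())
  P = {0,1,8}:  v_{0} + v_{1} + v_{8} = v_{2} — sig = (3;(1))
  P = {2,3,4,7}:  v_{2} + v_{3} + v_{4} + v_{7} = 0 — sig = (4;())
  P = {1,3,4,7}:  v_{1} + v_{3} + v_{4} + v_{7} = v_{6} — sig = (4;(1))
  P = {0,2,3,4,8}:  v_{0} + v_{2} + v_{3} + v_{4} + v_{8} = v_{5} — sig = (5;(1))

Hence PRS(X_Σ) =
{ (2;(1)),  (2;(1,1)),  (2;(1,1,1)),  (2;(1,1,2)),  (3;()),  (3;(1)),  (4;()),  (4;(1)),  (5;(1)) }


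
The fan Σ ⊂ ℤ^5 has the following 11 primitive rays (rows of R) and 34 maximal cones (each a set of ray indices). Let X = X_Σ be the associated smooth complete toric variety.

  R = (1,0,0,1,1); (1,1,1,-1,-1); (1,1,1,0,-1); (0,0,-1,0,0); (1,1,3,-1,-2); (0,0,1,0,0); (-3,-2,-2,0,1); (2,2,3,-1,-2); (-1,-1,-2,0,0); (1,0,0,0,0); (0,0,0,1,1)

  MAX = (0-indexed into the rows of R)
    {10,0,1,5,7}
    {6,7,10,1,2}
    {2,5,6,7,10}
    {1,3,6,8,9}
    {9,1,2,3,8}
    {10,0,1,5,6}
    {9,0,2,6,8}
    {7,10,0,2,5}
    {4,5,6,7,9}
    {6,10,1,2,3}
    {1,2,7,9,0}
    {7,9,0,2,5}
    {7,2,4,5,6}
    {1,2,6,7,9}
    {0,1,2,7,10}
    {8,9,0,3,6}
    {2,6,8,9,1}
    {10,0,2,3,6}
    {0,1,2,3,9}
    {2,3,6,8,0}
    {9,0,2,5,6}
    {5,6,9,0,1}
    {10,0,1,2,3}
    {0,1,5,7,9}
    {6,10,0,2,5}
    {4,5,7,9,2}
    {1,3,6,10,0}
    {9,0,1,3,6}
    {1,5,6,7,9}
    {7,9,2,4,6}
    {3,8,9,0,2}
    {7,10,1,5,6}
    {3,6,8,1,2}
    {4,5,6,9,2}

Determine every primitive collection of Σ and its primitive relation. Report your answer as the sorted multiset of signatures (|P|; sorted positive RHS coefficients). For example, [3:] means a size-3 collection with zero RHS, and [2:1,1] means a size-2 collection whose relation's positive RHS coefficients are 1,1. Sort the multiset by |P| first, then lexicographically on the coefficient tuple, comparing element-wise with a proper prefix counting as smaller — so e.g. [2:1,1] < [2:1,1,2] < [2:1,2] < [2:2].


17 collections generate NE(X_Σ); each relation:

  P={3,5}:  v_{3} + v_{5} = 0  ⟹  sig = [2:]
  P={9,10}:  v_{9} + v_{10} = v_{0}  ⟹  sig = [2:1]
  P={3,7}:  v_{3} + v_{7} = v_{1} + v_{2}  ⟹  sig = [2:1,1]
  P={5,8}:  v_{5} + v_{8} = v_{2} + v_{6} + v_{9}  ⟹  sig = [2:1,1,1]
  P={3,4}:  v_{3} + v_{4} = v_{2} + v_{6} + v_{7} + v_{9}  ⟹  sig = [2:1,1,1,1]
  P={8,10}:  v_{8} + v_{10} = v_{0} + v_{2} + v_{3} + v_{6}  ⟹  sig = [2:1,1,1,1]
  P={7,8}:  v_{7} + v_{8} = v_{1} + 2·v_{2} + v_{6} + v_{9}  ⟹  sig = [2:1,1,1,2]
  P={0,4}:  v_{0} + v_{4} = v_{2} + 2·v_{5} + v_{9}  ⟹  sig = [2:1,1,2]
  P={1,4}:  v_{1} + v_{4} = v_{6} + 2·v_{7} + v_{9}  ⟹  sig = [2:1,1,2]
  P={4,10}:  v_{4} + v_{10} = v_{2} + 2·v_{5}  ⟹  sig = [2:1,2]
  P={4,8}:  v_{4} + v_{8} = 2·v_{2} + 2·v_{6} + v_{7} + 2·v_{9}  ⟹  sig = [2:1,2,2,2]
  P={0,6,7}:  v_{0} + v_{6} + v_{7} = v_{5}  ⟹  sig = [3:1]
  P={1,2,5}:  v_{1} + v_{2} + v_{5} = v_{7}  ⟹  sig = [3:1]
  P={0,1,8}:  v_{0} + v_{1} + v_{8} = v_{3} + v_{9}  ⟹  sig = [3:1,1]
  P={0,1,2,6}:  v_{0} + v_{1} + v_{2} + v_{6} = 0  ⟹  sig = [4:]
  P={2,3,6,9}:  v_{2} + v_{3} + v_{6} + v_{9} = v_{8}  ⟹  sig = [4:1]
  P={2,5,6,7,9}:  v_{2} + v_{5} + v_{6} + v_{7} + v_{9} = v_{4}  ⟹  sig = [5:1]

so the primitive-relation signature multiset is
    [2:]
    [2:1]
    [2:1,1]
    [2:1,1,1]
    [2:1,1,1,1]
    [2:1,1,1,1]
    [2:1,1,1,2]
    [2:1,1,2]
    [2:1,1,2]
    [2:1,2]
    [2:1,2,2,2]
    [3:1]
    [3:1]
    [3:1,1]
    [4:]
    [4:1]
    [5:1]


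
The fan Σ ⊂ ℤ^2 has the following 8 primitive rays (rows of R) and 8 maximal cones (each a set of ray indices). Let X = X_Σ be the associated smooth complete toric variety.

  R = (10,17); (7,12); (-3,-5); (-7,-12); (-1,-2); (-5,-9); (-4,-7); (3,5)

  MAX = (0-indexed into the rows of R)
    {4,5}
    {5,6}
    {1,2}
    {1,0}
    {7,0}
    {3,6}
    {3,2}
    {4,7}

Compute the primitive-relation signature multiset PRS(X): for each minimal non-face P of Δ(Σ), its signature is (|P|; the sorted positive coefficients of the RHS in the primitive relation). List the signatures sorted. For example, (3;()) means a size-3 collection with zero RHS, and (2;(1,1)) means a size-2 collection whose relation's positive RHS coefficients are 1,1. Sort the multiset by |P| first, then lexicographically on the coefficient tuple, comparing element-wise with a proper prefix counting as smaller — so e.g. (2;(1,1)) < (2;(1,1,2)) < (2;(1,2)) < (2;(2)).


20 minimal non-faces of Δ(Σ) (on 8 rays):

  • {1,3}:  v_{1} + v_{3} = 0  so sig = (2;())
  • {2,7}:  v_{2} + v_{7} = 0  so sig = (2;())
  • {0,2}:  v_{0} + v_{2} = v_{1}  so sig = (2;(1))
  • {0,3}:  v_{0} + v_{3} = v_{7}  so sig = (2;(1))
  • {1,6}:  v_{1} + v_{6} = v_{7}  so sig = (2;(1))
  • {1,7}:  v_{1} + v_{7} = v_{0}  so sig = (2;(1))
  • {2,4}:  v_{2} + v_{4} = v_{6}  so sig = (2;(1))
  • {2,6}:  v_{2} + v_{6} = v_{3}  so sig = (2;(1))
  • {3,7}:  v_{3} + v_{7} = v_{6}  so sig = (2;(1))
  • {4,6}:  v_{4} + v_{6} = v_{5}  so sig = (2;(1))
  • {6,7}:  v_{6} + v_{7} = v_{4}  so sig = (2;(1))
  • {1,5}:  v_{1} + v_{5} = v_{4} + v_{7}  so sig = (2;(1,1))
  • {0,5}:  v_{0} + v_{5} = v_{4} + 2·v_{7}  so sig = (2;(1,2))
  • {0,6}:  v_{0} + v_{6} = 2·v_{7}  so sig = (2;(2))
  • {1,4}:  v_{1} + v_{4} = 2·v_{7}  so sig = (2;(2))
  • {2,5}:  v_{2} + v_{5} = 2·v_{6}  so sig = (2;(2))
  • {3,4}:  v_{3} + v_{4} = 2·v_{6}  so sig = (2;(2))
  • {5,7}:  v_{5} + v_{7} = 2·v_{4}  so sig = (2;(2))
  • {0,4}:  v_{0} + v_{4} = 3·v_{7}  so sig = (2;(3))
  • {3,5}:  v_{3} + v_{5} = 3·v_{6}  so sig = (2;(3))

Signatures (|P|; sorted positive RHS coefficients), sorted:
    |P|=2: 20 collections, coeffs (), (), (1), (1), (1), (1), (1), (1), (1), (1), (1), (1,1), (1,2), (2), (2), (2), (2), (2), (3), (3)


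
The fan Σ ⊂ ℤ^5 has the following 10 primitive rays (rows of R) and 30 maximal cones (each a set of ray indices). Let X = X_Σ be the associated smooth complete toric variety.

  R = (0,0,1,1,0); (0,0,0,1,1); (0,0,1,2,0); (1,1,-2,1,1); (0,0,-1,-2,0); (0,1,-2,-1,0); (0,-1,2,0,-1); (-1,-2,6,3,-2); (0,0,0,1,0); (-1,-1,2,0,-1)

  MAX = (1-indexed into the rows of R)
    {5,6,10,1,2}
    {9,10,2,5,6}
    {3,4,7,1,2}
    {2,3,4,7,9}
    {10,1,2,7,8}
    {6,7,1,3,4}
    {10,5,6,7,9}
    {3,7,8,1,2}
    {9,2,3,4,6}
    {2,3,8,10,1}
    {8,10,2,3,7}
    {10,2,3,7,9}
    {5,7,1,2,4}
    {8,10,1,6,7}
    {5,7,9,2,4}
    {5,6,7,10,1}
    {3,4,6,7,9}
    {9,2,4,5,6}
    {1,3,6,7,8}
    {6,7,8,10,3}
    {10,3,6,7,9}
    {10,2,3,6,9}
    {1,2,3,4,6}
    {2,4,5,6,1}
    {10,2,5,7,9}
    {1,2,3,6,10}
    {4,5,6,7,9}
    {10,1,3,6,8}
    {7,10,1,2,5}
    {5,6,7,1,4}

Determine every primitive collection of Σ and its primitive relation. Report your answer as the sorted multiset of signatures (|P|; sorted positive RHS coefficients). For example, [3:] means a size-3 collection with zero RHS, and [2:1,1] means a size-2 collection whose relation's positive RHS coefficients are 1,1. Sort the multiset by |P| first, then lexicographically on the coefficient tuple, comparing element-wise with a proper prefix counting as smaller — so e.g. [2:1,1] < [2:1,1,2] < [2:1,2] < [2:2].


Minimal non-faces — 9 found among 10 rays, 30 max cones:

  P = {3,5}:  v_{3} + v_{5} = 0 — sig = [2:]
  P = {1,9}:  v_{1} + v_{9} = v_{3} — sig = [2:1]
  P = {4,10}:  v_{4} + v_{10} = v_{9} — sig = [2:1]
  P = {5,8}:  v_{5} + v_{8} = v_{1} + v_{7} + v_{10} — sig = [2:1,1,1]
  P = {8,9}:  v_{8} + v_{9} = 2·v_{3} + v_{7} + v_{10} — sig = [2:1,1,2]
  P = {4,8}:  v_{4} + v_{8} = 2·v_{3} + v_{7} — sig = [2:1,2]
  P = {2,6,7}:  v_{2} + v_{6} + v_{7} = 0 — sig = [3:]
  P = {2,6,8}:  v_{2} + v_{6} + v_{8} = v_{1} + v_{3} + v_{10} — sig = [3:1,1,1]
  P = {1,3,7,10}:  v_{1} + v_{3} + v_{7} + v_{10} = v_{8} — sig = [4:1]

so the primitive-relation signature multiset is
{ [2:],  [2:1] ×2,  [2:1,1,1],  [2:1,1,2],  [2:1,2],  [3:],  [3:1,1,1],  [4:1] }


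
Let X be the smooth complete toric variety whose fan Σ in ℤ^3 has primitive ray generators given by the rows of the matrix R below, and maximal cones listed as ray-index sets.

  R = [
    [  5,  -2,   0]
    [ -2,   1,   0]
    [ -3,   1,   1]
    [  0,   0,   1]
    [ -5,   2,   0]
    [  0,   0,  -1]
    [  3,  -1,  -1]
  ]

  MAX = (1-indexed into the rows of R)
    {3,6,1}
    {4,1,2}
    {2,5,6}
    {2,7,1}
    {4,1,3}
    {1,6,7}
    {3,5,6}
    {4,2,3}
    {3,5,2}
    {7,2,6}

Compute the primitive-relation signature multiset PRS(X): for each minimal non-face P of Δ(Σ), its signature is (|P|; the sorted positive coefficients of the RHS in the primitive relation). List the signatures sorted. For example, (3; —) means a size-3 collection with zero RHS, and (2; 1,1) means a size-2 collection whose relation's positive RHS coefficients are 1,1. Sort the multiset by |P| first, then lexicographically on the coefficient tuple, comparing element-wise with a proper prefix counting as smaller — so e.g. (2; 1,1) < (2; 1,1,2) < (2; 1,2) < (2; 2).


9 minimal non-faces of Δ(Σ) (on 7 rays):

  P = {1,5}:  v_{1} + v_{5} = 0  ⇒ sig = (2; —)
  P = {3,7}:  v_{3} + v_{7} = 0  ⇒ sig = (2; —)
  P = {4,6}:  v_{4} + v_{6} = 0  ⇒ sig = (2; —)
  P = {4,5}:  v_{4} + v_{5} = v_{2} + v_{3}  ⇒ sig = (2; 1,1)
  P = {4,7}:  v_{4} + v_{7} = v_{1} + v_{2}  ⇒ sig = (2; 1,1)
  P = {5,7}:  v_{5} + v_{7} = v_{2} + v_{6}  ⇒ sig = (2; 1,1)
  P = {1,2,3}:  v_{1} + v_{2} + v_{3} = v_{4}  ⇒ sig = (3; 1)
  P = {1,2,6}:  v_{1} + v_{2} + v_{6} = v_{7}  ⇒ sig = (3; 1)
  P = {2,3,6}:  v_{2} + v_{3} + v_{6} = v_{5}  ⇒ sig = (3; 1)

Hence PRS(X_Σ) =
{ (2; —) ×3,  (2; 1,1) ×3,  (3; 1) ×3 }


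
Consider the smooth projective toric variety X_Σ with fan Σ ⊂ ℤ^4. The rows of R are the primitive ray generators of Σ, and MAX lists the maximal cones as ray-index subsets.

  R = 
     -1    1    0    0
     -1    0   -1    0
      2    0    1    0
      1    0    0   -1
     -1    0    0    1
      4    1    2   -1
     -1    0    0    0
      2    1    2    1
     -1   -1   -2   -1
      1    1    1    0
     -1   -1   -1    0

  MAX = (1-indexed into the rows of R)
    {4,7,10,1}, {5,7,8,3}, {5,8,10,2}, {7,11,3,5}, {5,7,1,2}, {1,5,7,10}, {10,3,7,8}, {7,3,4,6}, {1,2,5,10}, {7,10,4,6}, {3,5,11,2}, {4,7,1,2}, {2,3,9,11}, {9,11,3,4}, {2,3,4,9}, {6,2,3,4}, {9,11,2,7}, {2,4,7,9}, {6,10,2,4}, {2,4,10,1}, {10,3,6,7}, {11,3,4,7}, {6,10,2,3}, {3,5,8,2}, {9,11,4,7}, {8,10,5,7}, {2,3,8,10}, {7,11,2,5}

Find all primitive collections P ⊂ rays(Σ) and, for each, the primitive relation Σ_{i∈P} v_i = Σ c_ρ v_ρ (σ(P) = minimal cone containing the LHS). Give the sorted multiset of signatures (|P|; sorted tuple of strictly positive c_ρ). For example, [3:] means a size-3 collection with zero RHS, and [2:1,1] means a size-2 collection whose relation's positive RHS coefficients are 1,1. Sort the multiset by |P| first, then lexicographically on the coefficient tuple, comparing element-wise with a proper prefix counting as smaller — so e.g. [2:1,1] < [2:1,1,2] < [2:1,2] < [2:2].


The 24 primitive collections of Σ (r=11, n=4):

  • {4,5}:  v_{4} + v_{5} = 0  so sig = [2:]
  • {10,11}:  v_{10} + v_{11} = 0  so sig = [2:]
  • {1,3}:  v_{1} + v_{3} = v_{10}  so sig = [2:1]
  • {1,11}:  v_{1} + v_{11} = v_{2} + v_{7}  so sig = [2:1,1]
  • {4,8}:  v_{4} + v_{8} = v_{3} + v_{10}  so sig = [2:1,1]
  • {5,6}:  v_{5} + v_{6} = v_{3} + v_{10}  so sig = [2:1,1]
  • {5,9}:  v_{5} + v_{9} = v_{2} + v_{11}  so sig = [2:1,1]
  • {6,11}:  v_{6} + v_{11} = v_{3} + v_{4}  so sig = [2:1,1]
  • {8,9}:  v_{8} + v_{9} = v_{2} + v_{3}  so sig = [2:1,1]
  • {8,11}:  v_{8} + v_{11} = v_{3} + v_{5}  so sig = [2:1,1]
  • {9,10}:  v_{9} + v_{10} = v_{2} + v_{4}  so sig = [2:1,1]
  • {1,9}:  v_{1} + v_{9} = 2·v_{2} + v_{4} + v_{7}  so sig = [2:1,1,2]
  • {6,9}:  v_{6} + v_{9} = v_{2} + v_{3} + 2·v_{4}  so sig = [2:1,1,2]
  • {1,6}:  v_{1} + v_{6} = v_{4} + 2·v_{10}  so sig = [2:1,2]
  • {1,8}:  v_{1} + v_{8} = v_{5} + 2·v_{10}  so sig = [2:1,2]
  • {6,8}:  v_{6} + v_{8} = 2·v_{3} + 2·v_{10}  so sig = [2:2,2]
  • {2,3,7}:  v_{2} + v_{3} + v_{7} = 0  so sig = [3:]
  • {2,4,11}:  v_{2} + v_{4} + v_{11} = v_{9}  so sig = [3:1]
  • {2,7,10}:  v_{2} + v_{7} + v_{10} = v_{1}  so sig = [3:1]
  • {3,4,10}:  v_{3} + v_{4} + v_{10} = v_{6}  so sig = [3:1]
  • {3,5,10}:  v_{3} + v_{5} + v_{10} = v_{8}  so sig = [3:1]
  • {2,6,7}:  v_{2} + v_{6} + v_{7} = v_{4} + v_{10}  so sig = [3:1,1]
  • {2,7,8}:  v_{2} + v_{7} + v_{8} = v_{5} + v_{10}  so sig = [3:1,1]
  • {3,7,9}:  v_{3} + v_{7} + v_{9} = v_{4} + v_{11}  so sig = [3:1,1]

so the primitive-relation signature multiset is
[[2:], [2:], [2:1], [2:1,1], [2:1,1], [2:1,1], [2:1,1], [2:1,1], [2:1,1], [2:1,1], [2:1,1], [2:1,1,2], [2:1,1,2], [2:1,2], [2:1,2], [2:2,2], [3:], [3:1], [3:1], [3:1], [3:1], [3:1,1], [3:1,1], [3:1,1]]


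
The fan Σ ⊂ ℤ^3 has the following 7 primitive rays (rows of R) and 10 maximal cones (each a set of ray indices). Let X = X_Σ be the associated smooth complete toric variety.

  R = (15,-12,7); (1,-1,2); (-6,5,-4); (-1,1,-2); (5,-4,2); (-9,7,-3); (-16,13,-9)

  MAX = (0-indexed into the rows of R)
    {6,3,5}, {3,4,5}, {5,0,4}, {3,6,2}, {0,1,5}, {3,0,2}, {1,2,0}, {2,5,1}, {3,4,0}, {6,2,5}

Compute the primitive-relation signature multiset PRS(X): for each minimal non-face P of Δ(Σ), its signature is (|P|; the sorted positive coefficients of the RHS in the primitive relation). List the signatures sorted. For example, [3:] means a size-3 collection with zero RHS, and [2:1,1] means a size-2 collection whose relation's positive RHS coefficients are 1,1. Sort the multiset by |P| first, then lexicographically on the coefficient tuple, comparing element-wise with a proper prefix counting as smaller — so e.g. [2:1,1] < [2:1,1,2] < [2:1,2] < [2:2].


|primitive collections| = 9. Relations:

  P={1,3}:  v_{1} + v_{3} = 0 ; sig = [2:]
  P={0,6}:  v_{0} + v_{6} = v_{3} ; sig = [2:1]
  P={2,4}:  v_{2} + v_{4} = v_{3} ; sig = [2:1]
  P={1,4}:  v_{1} + v_{4} = v_{0} + v_{5} ; sig = [2:1,1]
  P={1,6}:  v_{1} + v_{6} = v_{2} + v_{5} ; sig = [2:1,1]
  P={4,6}:  v_{4} + v_{6} = 2·v_{3} + v_{5} ; sig = [2:1,2]
  P={0,2,5}:  v_{0} + v_{2} + v_{5} = 0 ; sig = [3:]
  P={0,3,5}:  v_{0} + v_{3} + v_{5} = v_{4} ; sig = [3:1]
  P={2,3,5}:  v_{2} + v_{3} + v_{5} = v_{6} ; sig = [3:1]

Signatures (|P|; sorted positive RHS coefficients), sorted:
{ [2:],  [2:1] ×2,  [2:1,1] ×2,  [2:1,2],  [3:],  [3:1] ×2 }


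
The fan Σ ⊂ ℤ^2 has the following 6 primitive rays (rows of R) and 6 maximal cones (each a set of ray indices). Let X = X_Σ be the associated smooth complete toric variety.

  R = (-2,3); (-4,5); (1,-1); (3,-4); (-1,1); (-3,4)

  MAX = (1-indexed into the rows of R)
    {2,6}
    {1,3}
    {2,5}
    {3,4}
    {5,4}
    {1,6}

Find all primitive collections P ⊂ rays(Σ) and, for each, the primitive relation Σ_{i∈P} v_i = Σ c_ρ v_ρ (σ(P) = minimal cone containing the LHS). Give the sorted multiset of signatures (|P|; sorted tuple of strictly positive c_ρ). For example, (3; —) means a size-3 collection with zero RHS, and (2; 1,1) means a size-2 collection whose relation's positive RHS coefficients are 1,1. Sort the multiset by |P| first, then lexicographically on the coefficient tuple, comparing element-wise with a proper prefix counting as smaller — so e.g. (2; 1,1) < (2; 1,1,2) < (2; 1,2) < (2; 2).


The 9 primitive collections of Σ (r=6, n=2):

  • {3,5}:  v_{3} + v_{5} = 0  so sig = (2; —)
  • {4,6}:  v_{4} + v_{6} = 0  so sig = (2; —)
  • {1,4}:  v_{1} + v_{4} = v_{3}  so sig = (2; 1)
  • {1,5}:  v_{1} + v_{5} = v_{6}  so sig = (2; 1)
  • {2,3}:  v_{2} + v_{3} = v_{6}  so sig = (2; 1)
  • {2,4}:  v_{2} + v_{4} = v_{5}  so sig = (2; 1)
  • {3,6}:  v_{3} + v_{6} = v_{1}  so sig = (2; 1)
  • {5,6}:  v_{5} + v_{6} = v_{2}  so sig = (2; 1)
  • {1,2}:  v_{1} + v_{2} = 2·v_{6}  so sig = (2; 2)

Hence PRS(X_Σ) =
    (2; —)
    (2; —)
    (2; 1)
    (2; 1)
    (2; 1)
    (2; 1)
    (2; 1)
    (2; 1)
    (2; 2)


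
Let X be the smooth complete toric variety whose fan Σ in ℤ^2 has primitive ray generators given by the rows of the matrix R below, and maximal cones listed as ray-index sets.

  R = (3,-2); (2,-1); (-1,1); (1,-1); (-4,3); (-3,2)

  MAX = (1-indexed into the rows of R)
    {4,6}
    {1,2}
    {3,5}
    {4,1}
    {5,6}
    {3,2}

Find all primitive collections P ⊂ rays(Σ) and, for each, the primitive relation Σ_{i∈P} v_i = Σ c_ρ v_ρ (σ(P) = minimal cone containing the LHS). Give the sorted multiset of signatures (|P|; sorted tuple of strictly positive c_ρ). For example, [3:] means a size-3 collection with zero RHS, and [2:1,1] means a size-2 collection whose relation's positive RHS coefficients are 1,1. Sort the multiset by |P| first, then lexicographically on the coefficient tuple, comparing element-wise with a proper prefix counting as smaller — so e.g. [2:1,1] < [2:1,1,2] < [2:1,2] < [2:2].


Σ has 9 primitive collections:

  {1,6}:  v_{1} + v_{6} = 0  ⇒ sig = [2:]
  {3,4}:  v_{3} + v_{4} = 0  ⇒ sig = [2:]
  {1,3}:  v_{1} + v_{3} = v_{2}  ⇒ sig = [2:1]
  {1,5}:  v_{1} + v_{5} = v_{3}  ⇒ sig = [2:1]
  {2,4}:  v_{2} + v_{4} = v_{1}  ⇒ sig = [2:1]
  {2,6}:  v_{2} + v_{6} = v_{3}  ⇒ sig = [2:1]
  {3,6}:  v_{3} + v_{6} = v_{5}  ⇒ sig = [2:1]
  {4,5}:  v_{4} + v_{5} = v_{6}  ⇒ sig = [2:1]
  {2,5}:  v_{2} + v_{5} = 2·v_{3}  ⇒ sig = [2:2]

Signatures (|P|; sorted positive RHS coefficients), sorted:
[[2:], [2:], [2:1], [2:1], [2:1], [2:1], [2:1], [2:1], [2:2]]


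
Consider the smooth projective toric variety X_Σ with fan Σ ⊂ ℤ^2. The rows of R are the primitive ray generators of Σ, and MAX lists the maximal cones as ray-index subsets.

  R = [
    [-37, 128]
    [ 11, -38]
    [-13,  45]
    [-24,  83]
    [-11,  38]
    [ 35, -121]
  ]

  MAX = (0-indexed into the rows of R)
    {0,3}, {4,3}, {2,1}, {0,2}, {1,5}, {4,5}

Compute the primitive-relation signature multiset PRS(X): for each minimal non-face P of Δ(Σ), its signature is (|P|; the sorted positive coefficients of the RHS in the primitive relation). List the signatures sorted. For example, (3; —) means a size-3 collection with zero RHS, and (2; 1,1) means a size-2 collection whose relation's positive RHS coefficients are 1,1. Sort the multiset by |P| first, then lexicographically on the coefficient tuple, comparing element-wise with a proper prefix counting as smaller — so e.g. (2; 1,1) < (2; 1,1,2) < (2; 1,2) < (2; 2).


The 9 primitive collections of Σ (r=6, n=2):

  P = {1,4}:  v_{1} + v_{4} = 0  so sig = (2; —)
  P = {1,3}:  v_{1} + v_{3} = v_{2}  so sig = (2; 1)
  P = {2,3}:  v_{2} + v_{3} = v_{0}  so sig = (2; 1)
  P = {2,4}:  v_{2} + v_{4} = v_{3}  so sig = (2; 1)
  P = {3,5}:  v_{3} + v_{5} = v_{1}  so sig = (2; 1)
  P = {0,5}:  v_{0} + v_{5} = v_{1} + v_{2}  so sig = (2; 1,1)
  P = {0,1}:  v_{0} + v_{1} = 2·v_{2}  so sig = (2; 2)
  P = {0,4}:  v_{0} + v_{4} = 2·v_{3}  so sig = (2; 2)
  P = {2,5}:  v_{2} + v_{5} = 2·v_{1}  so sig = (2; 2)

Hence PRS(X_Σ) =
    (2; —)
    (2; 1)
    (2; 1)
    (2; 1)
    (2; 1)
    (2; 1,1)
    (2; 2)
    (2; 2)
    (2; 2)


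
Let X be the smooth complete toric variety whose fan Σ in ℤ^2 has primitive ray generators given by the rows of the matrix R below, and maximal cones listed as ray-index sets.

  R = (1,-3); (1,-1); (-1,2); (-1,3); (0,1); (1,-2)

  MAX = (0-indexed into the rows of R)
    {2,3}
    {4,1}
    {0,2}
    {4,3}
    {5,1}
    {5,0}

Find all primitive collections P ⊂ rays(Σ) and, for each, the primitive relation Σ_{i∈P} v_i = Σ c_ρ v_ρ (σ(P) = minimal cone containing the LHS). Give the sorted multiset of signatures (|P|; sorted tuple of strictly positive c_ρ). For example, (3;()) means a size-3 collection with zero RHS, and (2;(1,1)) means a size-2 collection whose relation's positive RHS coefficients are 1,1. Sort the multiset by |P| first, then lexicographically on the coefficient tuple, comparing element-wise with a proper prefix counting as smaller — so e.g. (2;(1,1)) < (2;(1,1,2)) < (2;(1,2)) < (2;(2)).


Primitive collections (9):

  P = {0,3}:  v_{0} + v_{3} = 0  →  sig = (2;())
  P = {2,5}:  v_{2} + v_{5} = 0  →  sig = (2;())
  P = {0,4}:  v_{0} + v_{4} = v_{5}  →  sig = (2;(1))
  P = {1,2}:  v_{1} + v_{2} = v_{4}  →  sig = (2;(1))
  P = {2,4}:  v_{2} + v_{4} = v_{3}  →  sig = (2;(1))
  P = {3,5}:  v_{3} + v_{5} = v_{4}  →  sig = (2;(1))
  P = {4,5}:  v_{4} + v_{5} = v_{1}  →  sig = (2;(1))
  P = {0,1}:  v_{0} + v_{1} = 2·v_{5}  →  sig = (2;(2))
  P = {1,3}:  v_{1} + v_{3} = 2·v_{4}  →  sig = (2;(2))

Hence PRS(X_Σ) =
    |P|=2: 9 collections, coeffs (), (), (1), (1), (1), (1), (1), (2), (2)


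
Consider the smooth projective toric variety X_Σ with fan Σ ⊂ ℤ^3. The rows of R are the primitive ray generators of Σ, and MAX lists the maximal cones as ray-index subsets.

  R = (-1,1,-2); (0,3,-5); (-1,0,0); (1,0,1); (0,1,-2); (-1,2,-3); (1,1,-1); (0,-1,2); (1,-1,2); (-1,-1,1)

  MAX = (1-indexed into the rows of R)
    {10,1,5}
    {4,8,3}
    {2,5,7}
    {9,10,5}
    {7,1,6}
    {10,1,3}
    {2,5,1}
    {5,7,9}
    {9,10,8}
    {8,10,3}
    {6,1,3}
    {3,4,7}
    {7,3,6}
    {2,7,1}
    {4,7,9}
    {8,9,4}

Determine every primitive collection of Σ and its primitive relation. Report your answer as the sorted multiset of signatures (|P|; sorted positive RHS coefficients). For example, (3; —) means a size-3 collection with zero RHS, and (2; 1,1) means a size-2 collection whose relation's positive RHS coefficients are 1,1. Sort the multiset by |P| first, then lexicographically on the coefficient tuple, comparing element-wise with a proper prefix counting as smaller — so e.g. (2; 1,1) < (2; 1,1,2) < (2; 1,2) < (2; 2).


Σ has 23 primitive collections:

  P={1,9}:  v_{1} + v_{9} = 0 — sig = (2; —)
  P={5,8}:  v_{5} + v_{8} = 0 — sig = (2; —)
  P={7,10}:  v_{7} + v_{10} = 0 — sig = (2; —)
  P={1,8}:  v_{1} + v_{8} = v_{3} — sig = (2; 1)
  P={3,5}:  v_{3} + v_{5} = v_{1} — sig = (2; 1)
  P={3,9}:  v_{3} + v_{9} = v_{8} — sig = (2; 1)
  P={4,5}:  v_{4} + v_{5} = v_{7} — sig = (2; 1)
  P={4,10}:  v_{4} + v_{10} = v_{8} — sig = (2; 1)
  P={7,8}:  v_{7} + v_{8} = v_{4} — sig = (2; 1)
  P={1,4}:  v_{1} + v_{4} = v_{3} + v_{7} — sig = (2; 1,1)
  P={2,8}:  v_{2} + v_{8} = v_{1} + v_{7} — sig = (2; 1,1)
  P={2,9}:  v_{2} + v_{9} = v_{5} + v_{7} — sig = (2; 1,1)
  P={2,10}:  v_{2} + v_{10} = v_{1} + v_{5} — sig = (2; 1,1)
  P={6,9}:  v_{6} + v_{9} = v_{3} + v_{7} — sig = (2; 1,1)
  P={6,10}:  v_{6} + v_{10} = v_{1} + v_{3} — sig = (2; 1,1)
  P={2,3}:  v_{2} + v_{3} = 2·v_{1} + v_{7} — sig = (2; 1,2)
  P={2,4}:  v_{2} + v_{4} = v_{1} + 2·v_{7} — sig = (2; 1,2)
  P={5,6}:  v_{5} + v_{6} = 2·v_{1} + v_{7} — sig = (2; 1,2)
  P={6,8}:  v_{6} + v_{8} = 2·v_{3} + v_{7} — sig = (2; 1,2)
  P={4,6}:  v_{4} + v_{6} = 2·v_{3} + 2·v_{7} — sig = (2; 2,2)
  P={2,6}:  v_{2} + v_{6} = 3·v_{1} + 2·v_{7} — sig = (2; 2,3)
  P={1,3,7}:  v_{1} + v_{3} + v_{7} = v_{6} — sig = (3; 1)
  P={1,5,7}:  v_{1} + v_{5} + v_{7} = v_{2} — sig = (3; 1)

so the primitive-relation signature multiset is
    (2; —)
    (2; —)
    (2; —)
    (2; 1)
    (2; 1)
    (2; 1)
    (2; 1)
    (2; 1)
    (2; 1)
    (2; 1,1)
    (2; 1,1)
    (2; 1,1)
    (2; 1,1)
    (2; 1,1)
    (2; 1,1)
    (2; 1,2)
    (2; 1,2)
    (2; 1,2)
    (2; 1,2)
    (2; 2,2)
    (2; 2,3)
    (3; 1)
    (3; 1)


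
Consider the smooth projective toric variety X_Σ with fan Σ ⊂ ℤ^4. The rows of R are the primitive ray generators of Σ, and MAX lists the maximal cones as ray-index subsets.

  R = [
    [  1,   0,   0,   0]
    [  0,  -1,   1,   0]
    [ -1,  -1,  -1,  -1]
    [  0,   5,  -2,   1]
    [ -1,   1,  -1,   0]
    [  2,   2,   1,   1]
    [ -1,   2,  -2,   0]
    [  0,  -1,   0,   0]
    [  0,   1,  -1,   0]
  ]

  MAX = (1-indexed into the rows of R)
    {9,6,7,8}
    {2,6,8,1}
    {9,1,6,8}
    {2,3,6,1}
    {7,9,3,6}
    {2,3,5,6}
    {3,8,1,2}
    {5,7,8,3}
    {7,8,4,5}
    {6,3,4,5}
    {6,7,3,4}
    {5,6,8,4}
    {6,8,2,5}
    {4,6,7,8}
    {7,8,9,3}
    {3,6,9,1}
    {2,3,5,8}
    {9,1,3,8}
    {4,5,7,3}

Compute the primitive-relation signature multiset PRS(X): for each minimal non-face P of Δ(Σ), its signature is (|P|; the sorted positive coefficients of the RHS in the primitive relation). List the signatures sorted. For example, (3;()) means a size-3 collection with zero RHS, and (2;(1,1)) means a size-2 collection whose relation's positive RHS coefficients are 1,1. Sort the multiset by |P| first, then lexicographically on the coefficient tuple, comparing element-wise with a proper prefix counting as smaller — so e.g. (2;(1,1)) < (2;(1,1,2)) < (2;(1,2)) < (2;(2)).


Σ has 11 primitive collections:

  P = {2,9}:  v_{2} + v_{9} = 0  ⇒ sig = (2;())
  P = {1,5}:  v_{1} + v_{5} = v_{9}  ⇒ sig = (2;(1))
  P = {2,7}:  v_{2} + v_{7} = v_{5}  ⇒ sig = (2;(1))
  P = {5,9}:  v_{5} + v_{9} = v_{7}  ⇒ sig = (2;(1))
  P = {1,4}:  v_{1} + v_{4} = v_{6} + v_{7} + v_{9}  ⇒ sig = (2;(1,1,1))
  P = {2,4}:  v_{2} + v_{4} = 2·v_{5} + v_{6}  ⇒ sig = (2;(1,2))
  P = {4,9}:  v_{4} + v_{9} = v_{6} + 2·v_{7}  ⇒ sig = (2;(1,2))
  P = {1,7}:  v_{1} + v_{7} = 2·v_{9}  ⇒ sig = (2;(2))
  P = {3,6,8}:  v_{3} + v_{6} + v_{8} = v_{1}  ⇒ sig = (3;(1))
  P = {5,6,7}:  v_{5} + v_{6} + v_{7} = v_{4}  ⇒ sig = (3;(1))
  P = {3,4,8}:  v_{3} + v_{4} + v_{8} = v_{7} + v_{9}  ⇒ sig = (3;(1,1))

so the primitive-relation signature multiset is
    |P|=2: 8 collections, coeffs (), (1), (1), (1), (1,1,1), (1,2), (1,2), (2)
    |P|=3: 3 collections, coeffs (1), (1), (1,1)


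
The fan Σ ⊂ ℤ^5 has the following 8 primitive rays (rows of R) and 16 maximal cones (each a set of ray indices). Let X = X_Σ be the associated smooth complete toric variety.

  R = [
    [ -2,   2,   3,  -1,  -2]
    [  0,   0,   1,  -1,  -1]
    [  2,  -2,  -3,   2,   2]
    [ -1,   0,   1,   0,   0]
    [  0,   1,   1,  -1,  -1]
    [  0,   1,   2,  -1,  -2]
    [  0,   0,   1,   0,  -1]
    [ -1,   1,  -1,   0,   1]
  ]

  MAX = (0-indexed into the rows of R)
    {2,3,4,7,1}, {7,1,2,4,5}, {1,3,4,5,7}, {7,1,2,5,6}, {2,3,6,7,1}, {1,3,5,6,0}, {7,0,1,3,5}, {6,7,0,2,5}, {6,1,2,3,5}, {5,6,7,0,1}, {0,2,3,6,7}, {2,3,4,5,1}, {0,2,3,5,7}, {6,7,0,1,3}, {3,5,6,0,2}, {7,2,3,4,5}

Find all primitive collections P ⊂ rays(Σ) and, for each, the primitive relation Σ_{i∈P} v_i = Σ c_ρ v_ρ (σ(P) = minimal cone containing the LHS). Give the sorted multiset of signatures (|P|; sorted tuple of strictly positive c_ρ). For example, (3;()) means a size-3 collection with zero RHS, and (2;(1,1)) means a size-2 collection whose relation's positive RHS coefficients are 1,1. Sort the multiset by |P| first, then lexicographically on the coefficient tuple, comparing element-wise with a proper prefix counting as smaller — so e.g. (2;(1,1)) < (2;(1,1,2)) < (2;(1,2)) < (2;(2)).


Primitive collections (5):

  {4,6}:  v_{4} + v_{6} = v_{5}  ⟹  sig = (2;(1))
  {0,4}:  v_{0} + v_{4} = v_{3} + 2·v_{5} + v_{7}  ⟹  sig = (2;(1,1,2))
  {0,1,2}:  v_{0} + v_{1} + v_{2} = v_{6}  ⟹  sig = (3;(1))
  {3,5,6,7}:  v_{3} + v_{5} + v_{6} + v_{7} = v_{0}  ⟹  sig = (4;(1))
  {1,2,3,5,7}:  v_{1} + v_{2} + v_{3} + v_{5} + v_{7} = 0  ⟹  sig = (5;())

Hence PRS(X_Σ) =
    |P|=2: 2 collections, coeffs (1), (1,1,2)
    |P|=3: 1 collection, coeffs (1)
    |P|=4: 1 collection, coeffs (1)
    |P|=5: 1 collection, coeffs ()


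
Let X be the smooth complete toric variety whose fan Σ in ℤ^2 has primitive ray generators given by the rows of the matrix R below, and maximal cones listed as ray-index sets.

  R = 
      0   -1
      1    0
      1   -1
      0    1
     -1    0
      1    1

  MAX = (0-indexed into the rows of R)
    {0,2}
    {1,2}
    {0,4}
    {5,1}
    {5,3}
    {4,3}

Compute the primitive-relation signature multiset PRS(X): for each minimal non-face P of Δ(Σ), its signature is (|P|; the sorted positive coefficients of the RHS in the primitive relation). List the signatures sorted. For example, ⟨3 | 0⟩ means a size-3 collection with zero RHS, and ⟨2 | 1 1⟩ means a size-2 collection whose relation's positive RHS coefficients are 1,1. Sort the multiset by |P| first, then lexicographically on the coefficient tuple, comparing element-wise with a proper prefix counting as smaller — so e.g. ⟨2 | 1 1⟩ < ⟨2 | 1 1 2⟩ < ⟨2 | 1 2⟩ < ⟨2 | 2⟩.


9 collections generate NE(X_Σ); each relation:

  P = {0,3}:  v_{0} + v_{3} = 0 ; sig = ⟨2 | 0⟩
  P = {1,4}:  v_{1} + v_{4} = 0 ; sig = ⟨2 | 0⟩
  P = {0,1}:  v_{0} + v_{1} = v_{2} ; sig = ⟨2 | 1⟩
  P = {0,5}:  v_{0} + v_{5} = v_{1} ; sig = ⟨2 | 1⟩
  P = {1,3}:  v_{1} + v_{3} = v_{5} ; sig = ⟨2 | 1⟩
  P = {2,3}:  v_{2} + v_{3} = v_{1} ; sig = ⟨2 | 1⟩
  P = {2,4}:  v_{2} + v_{4} = v_{0} ; sig = ⟨2 | 1⟩
  P = {4,5}:  v_{4} + v_{5} = v_{3} ; sig = ⟨2 | 1⟩
  P = {2,5}:  v_{2} + v_{5} = 2·v_{1} ; sig = ⟨2 | 2⟩

Hence PRS(X_Σ) =
[⟨2 | 0⟩, ⟨2 | 0⟩, ⟨2 | 1⟩, ⟨2 | 1⟩, ⟨2 | 1⟩, ⟨2 | 1⟩, ⟨2 | 1⟩, ⟨2 | 1⟩, ⟨2 | 2⟩]


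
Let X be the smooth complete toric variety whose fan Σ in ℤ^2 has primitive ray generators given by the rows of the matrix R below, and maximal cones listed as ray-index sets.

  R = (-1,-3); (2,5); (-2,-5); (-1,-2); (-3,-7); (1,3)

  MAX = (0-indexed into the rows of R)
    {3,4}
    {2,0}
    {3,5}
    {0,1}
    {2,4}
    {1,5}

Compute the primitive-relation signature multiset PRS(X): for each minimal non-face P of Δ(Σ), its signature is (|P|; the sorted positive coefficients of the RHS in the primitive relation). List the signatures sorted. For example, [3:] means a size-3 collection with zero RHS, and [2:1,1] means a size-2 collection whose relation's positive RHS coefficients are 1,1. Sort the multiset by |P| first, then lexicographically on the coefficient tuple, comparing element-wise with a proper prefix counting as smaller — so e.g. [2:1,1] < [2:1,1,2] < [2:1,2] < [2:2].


The 9 primitive collections of Σ (r=6, n=2):

  • {0,5}:  v_{0} + v_{5} = 0  ⟹  sig = [2:]
  • {1,2}:  v_{1} + v_{2} = 0  ⟹  sig = [2:]
  • {0,3}:  v_{0} + v_{3} = v_{2}  ⟹  sig = [2:1]
  • {1,3}:  v_{1} + v_{3} = v_{5}  ⟹  sig = [2:1]
  • {1,4}:  v_{1} + v_{4} = v_{3}  ⟹  sig = [2:1]
  • {2,3}:  v_{2} + v_{3} = v_{4}  ⟹  sig = [2:1]
  • {2,5}:  v_{2} + v_{5} = v_{3}  ⟹  sig = [2:1]
  • {0,4}:  v_{0} + v_{4} = 2·v_{2}  ⟹  sig = [2:2]
  • {4,5}:  v_{4} + v_{5} = 2·v_{3}  ⟹  sig = [2:2]

Signatures (|P|; sorted positive RHS coefficients), sorted:
[[2:], [2:], [2:1], [2:1], [2:1], [2:1], [2:1], [2:2], [2:2]]


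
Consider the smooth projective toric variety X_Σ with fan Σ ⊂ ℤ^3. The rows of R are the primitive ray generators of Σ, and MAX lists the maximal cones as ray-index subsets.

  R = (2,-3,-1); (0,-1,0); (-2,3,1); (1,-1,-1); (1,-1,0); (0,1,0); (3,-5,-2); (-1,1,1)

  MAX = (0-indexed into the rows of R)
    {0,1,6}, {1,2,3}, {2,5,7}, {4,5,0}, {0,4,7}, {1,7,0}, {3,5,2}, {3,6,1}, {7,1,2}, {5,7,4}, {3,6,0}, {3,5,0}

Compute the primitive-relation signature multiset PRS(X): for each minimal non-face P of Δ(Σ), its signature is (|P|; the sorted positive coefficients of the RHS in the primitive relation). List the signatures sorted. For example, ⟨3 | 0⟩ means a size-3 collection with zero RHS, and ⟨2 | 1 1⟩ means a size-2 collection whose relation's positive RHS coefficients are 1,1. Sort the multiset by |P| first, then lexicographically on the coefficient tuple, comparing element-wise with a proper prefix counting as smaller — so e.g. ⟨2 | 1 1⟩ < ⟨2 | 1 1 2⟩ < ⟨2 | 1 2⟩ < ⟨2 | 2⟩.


The 12 primitive collections of Σ (r=8, n=3):

  P = {0,2}:  v_{0} + v_{2} = 0  →  sig = ⟨2 | 0⟩
  P = {1,5}:  v_{1} + v_{5} = 0  →  sig = ⟨2 | 0⟩
  P = {3,7}:  v_{3} + v_{7} = 0  →  sig = ⟨2 | 0⟩
  P = {1,4}:  v_{1} + v_{4} = v_{0} + v_{7}  →  sig = ⟨2 | 1 1⟩
  P = {2,4}:  v_{2} + v_{4} = v_{5} + v_{7}  →  sig = ⟨2 | 1 1⟩
  P = {2,6}:  v_{2} + v_{6} = v_{1} + v_{3}  →  sig = ⟨2 | 1 1⟩
  P = {3,4}:  v_{3} + v_{4} = v_{0} + v_{5}  →  sig = ⟨2 | 1 1⟩
  P = {5,6}:  v_{5} + v_{6} = v_{0} + v_{3}  →  sig = ⟨2 | 1 1⟩
  P = {6,7}:  v_{6} + v_{7} = v_{0} + v_{1}  →  sig = ⟨2 | 1 1⟩
  P = {4,6}:  v_{4} + v_{6} = 2·v_{0}  →  sig = ⟨2 | 2⟩
  P = {0,1,3}:  v_{0} + v_{1} + v_{3} = v_{6}  →  sig = ⟨3 | 1⟩
  P = {0,5,7}:  v_{0} + v_{5} + v_{7} = v_{4}  →  sig = ⟨3 | 1⟩

Signatures (|P|; sorted positive RHS coefficients), sorted:
    ⟨2 | 0⟩
    ⟨2 | 0⟩
    ⟨2 | 0⟩
    ⟨2 | 1 1⟩
    ⟨2 | 1 1⟩
    ⟨2 | 1 1⟩
    ⟨2 | 1 1⟩
    ⟨2 | 1 1⟩
    ⟨2 | 1 1⟩
    ⟨2 | 2⟩
    ⟨3 | 1⟩
    ⟨3 | 1⟩


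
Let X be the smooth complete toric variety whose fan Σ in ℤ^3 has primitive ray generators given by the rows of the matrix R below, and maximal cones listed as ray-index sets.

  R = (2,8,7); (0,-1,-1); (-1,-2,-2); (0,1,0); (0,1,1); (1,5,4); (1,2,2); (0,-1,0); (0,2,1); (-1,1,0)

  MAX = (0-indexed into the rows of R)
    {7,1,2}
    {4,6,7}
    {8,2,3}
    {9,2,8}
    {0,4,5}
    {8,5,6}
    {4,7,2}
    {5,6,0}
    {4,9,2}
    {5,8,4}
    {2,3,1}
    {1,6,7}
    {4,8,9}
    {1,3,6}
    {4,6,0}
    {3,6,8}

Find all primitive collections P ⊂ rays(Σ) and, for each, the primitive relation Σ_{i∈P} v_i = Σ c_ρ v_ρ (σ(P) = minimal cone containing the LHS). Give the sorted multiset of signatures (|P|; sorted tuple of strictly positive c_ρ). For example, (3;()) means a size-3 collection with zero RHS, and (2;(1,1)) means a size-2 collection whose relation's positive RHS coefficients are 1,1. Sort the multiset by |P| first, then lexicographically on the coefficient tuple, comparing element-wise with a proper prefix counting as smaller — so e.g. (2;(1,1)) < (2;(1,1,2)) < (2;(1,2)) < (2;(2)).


Σ has 24 primitive collections:

  • {1,4}:  v_{1} + v_{4} = 0  →  sig = (2;())
  • {2,6}:  v_{2} + v_{6} = 0  →  sig = (2;())
  • {3,7}:  v_{3} + v_{7} = 0  →  sig = (2;())
  • {1,8}:  v_{1} + v_{8} = v_{3}  →  sig = (2;(1))
  • {3,4}:  v_{3} + v_{4} = v_{8}  →  sig = (2;(1))
  • {7,8}:  v_{7} + v_{8} = v_{4}  →  sig = (2;(1))
  • {0,1}:  v_{0} + v_{1} = v_{5} + v_{6}  →  sig = (2;(1,1))
  • {0,2}:  v_{0} + v_{2} = v_{4} + v_{5}  →  sig = (2;(1,1))
  • {1,5}:  v_{1} + v_{5} = v_{6} + v_{8}  →  sig = (2;(1,1))
  • {1,9}:  v_{1} + v_{9} = v_{2} + v_{8}  →  sig = (2;(1,1))
  • {2,5}:  v_{2} + v_{5} = v_{4} + v_{8}  →  sig = (2;(1,1))
  • {6,9}:  v_{6} + v_{9} = v_{4} + v_{8}  →  sig = (2;(1,1))
  • {0,3}:  v_{0} + v_{3} = v_{5} + v_{6} + v_{8}  →  sig = (2;(1,1,1))
  • {0,9}:  v_{0} + v_{9} = 2·v_{4} + v_{5} + v_{8}  →  sig = (2;(1,1,2))
  • {3,5}:  v_{3} + v_{5} = v_{6} + 2·v_{8}  →  sig = (2;(1,2))
  • {3,9}:  v_{3} + v_{9} = v_{2} + 2·v_{8}  →  sig = (2;(1,2))
  • {5,7}:  v_{5} + v_{7} = 2·v_{4} + v_{6}  →  sig = (2;(1,2))
  • {7,9}:  v_{7} + v_{9} = v_{2} + 2·v_{4}  →  sig = (2;(1,2))
  • {0,8}:  v_{0} + v_{8} = 2·v_{5}  →  sig = (2;(2))
  • {5,9}:  v_{5} + v_{9} = 2·v_{4} + 2·v_{8}  →  sig = (2;(2,2))
  • {0,7}:  v_{0} + v_{7} = 3·v_{4} + 2·v_{6}  →  sig = (2;(2,3))
  • {2,4,8}:  v_{2} + v_{4} + v_{8} = v_{9}  →  sig = (3;(1))
  • {4,5,6}:  v_{4} + v_{5} + v_{6} = v_{0}  →  sig = (3;(1))
  • {4,6,8}:  v_{4} + v_{6} + v_{8} = v_{5}  →  sig = (3;(1))

so the primitive-relation signature multiset is
{ (2;()) ×3,  (2;(1)) ×3,  (2;(1,1)) ×6,  (2;(1,1,1)),  (2;(1,1,2)),  (2;(1,2)) ×4,  (2;(2)),  (2;(2,2)),  (2;(2,3)),  (3;(1)) ×3 }
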